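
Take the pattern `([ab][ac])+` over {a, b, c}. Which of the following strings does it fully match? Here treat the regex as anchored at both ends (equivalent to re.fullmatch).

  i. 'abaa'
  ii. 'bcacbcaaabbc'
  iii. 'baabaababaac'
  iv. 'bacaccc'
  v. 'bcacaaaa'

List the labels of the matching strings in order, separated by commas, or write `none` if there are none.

v

i. 'abaa' → no match
ii. 'bcacbcaaabbc' → no match
iii. 'baabaababaac' → no match
iv. 'bacaccc' → no match
v. 'bcacaaaa' → match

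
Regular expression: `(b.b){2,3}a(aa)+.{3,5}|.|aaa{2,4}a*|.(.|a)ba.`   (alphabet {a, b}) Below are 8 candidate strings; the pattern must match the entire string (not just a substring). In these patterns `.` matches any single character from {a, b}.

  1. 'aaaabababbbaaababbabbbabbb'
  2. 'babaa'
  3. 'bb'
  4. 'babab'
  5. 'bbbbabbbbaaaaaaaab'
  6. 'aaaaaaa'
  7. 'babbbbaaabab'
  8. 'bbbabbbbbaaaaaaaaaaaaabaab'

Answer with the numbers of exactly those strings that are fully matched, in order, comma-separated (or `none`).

1 → no match
2 → match
3 → no match
4 → match
5 → match
6 → match
7 → match
8 → no match

2, 4, 5, 6, 7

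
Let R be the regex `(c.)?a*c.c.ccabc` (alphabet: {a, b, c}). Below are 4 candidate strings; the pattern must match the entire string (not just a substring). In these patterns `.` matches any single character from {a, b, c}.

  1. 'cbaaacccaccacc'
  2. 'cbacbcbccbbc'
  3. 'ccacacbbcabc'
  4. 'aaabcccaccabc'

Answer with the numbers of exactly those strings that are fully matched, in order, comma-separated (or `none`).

1 → no match — must end with 'ccabc'
2 → no match — must end with 'ccabc'
3 → no match — must end with 'ccabc'
4 → no match

none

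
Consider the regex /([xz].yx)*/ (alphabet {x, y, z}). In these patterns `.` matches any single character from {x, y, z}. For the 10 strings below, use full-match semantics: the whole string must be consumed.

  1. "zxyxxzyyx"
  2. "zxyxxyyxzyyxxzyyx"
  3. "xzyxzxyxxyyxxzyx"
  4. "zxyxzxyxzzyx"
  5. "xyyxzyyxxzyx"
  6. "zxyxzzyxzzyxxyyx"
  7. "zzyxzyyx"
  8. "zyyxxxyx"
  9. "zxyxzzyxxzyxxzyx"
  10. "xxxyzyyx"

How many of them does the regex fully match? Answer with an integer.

1 → no match
2 → no match
3 → match
4 → match
5 → match
6 → match
7 → match
8 → match
9 → match
10 → no match
Total matched: 7

7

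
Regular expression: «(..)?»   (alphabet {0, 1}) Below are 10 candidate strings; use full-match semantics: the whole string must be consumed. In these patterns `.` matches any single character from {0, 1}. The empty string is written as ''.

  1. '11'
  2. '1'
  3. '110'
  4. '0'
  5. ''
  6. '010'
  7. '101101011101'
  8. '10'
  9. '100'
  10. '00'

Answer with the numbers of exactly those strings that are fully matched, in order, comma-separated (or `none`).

1 → match
2 → no match
3 → no match
4 → no match
5 → match
6 → no match
7 → no match
8 → match
9 → no match
10 → match

1, 5, 8, 10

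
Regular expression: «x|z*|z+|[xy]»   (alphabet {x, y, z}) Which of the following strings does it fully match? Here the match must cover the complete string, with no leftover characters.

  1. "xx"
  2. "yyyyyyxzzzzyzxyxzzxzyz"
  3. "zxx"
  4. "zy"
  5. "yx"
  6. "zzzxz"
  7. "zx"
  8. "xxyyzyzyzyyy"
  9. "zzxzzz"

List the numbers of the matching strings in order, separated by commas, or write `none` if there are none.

1 → no match
2 → no match
3 → no match
4 → no match
5 → no match
6 → no match
7 → no match
8 → no match
9 → no match

none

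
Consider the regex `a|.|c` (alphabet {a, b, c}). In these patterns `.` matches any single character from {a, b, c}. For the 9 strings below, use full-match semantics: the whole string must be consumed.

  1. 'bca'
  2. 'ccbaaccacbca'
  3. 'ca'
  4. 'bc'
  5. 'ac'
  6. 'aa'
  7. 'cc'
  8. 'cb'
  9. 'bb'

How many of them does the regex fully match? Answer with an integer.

0

1 → no match
2 → no match
3 → no match
4 → no match
5 → no match
6 → no match
7 → no match
8 → no match
9 → no match
Total matched: 0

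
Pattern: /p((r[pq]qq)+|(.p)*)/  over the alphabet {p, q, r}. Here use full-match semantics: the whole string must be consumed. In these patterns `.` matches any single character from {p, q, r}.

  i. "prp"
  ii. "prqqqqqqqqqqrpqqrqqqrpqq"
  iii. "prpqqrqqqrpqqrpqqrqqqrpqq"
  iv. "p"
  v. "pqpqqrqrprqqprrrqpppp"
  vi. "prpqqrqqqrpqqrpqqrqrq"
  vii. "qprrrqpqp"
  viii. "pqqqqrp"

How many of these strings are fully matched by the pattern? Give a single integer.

3

i. "prp" → match
ii → no match
iii → match
iv. "p" → match
v → no match
vi → no match
vii. "qprrrqpqp" → no match — must start with "p"
viii. "pqqqqrp" → no match
Total matched: 3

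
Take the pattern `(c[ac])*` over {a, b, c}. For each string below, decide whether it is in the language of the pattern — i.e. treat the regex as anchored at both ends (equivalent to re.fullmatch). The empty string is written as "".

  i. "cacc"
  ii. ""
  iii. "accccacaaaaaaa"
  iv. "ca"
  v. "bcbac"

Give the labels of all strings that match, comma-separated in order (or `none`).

i, ii, iv

i → match
ii → match
iii → no match
iv → match
v → no match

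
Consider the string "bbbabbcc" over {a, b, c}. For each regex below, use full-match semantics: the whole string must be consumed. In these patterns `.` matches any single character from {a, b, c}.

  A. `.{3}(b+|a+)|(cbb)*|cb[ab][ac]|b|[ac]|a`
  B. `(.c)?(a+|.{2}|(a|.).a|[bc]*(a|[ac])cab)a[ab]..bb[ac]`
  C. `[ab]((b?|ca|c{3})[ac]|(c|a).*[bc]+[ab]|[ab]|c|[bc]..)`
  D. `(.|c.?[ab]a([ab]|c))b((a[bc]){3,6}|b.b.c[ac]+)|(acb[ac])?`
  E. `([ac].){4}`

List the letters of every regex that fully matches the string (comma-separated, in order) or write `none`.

D

A → no match
B → no match
C → no match
D → match
E → no match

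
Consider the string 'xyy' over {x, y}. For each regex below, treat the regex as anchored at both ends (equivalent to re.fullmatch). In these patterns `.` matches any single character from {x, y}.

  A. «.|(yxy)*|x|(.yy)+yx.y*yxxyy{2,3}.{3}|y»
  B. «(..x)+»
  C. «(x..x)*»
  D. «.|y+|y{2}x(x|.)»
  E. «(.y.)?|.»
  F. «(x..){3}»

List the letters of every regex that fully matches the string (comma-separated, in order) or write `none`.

E

A → no match
B → no match — must end with 'x'
C → no match
D → no match
E → match
F → no match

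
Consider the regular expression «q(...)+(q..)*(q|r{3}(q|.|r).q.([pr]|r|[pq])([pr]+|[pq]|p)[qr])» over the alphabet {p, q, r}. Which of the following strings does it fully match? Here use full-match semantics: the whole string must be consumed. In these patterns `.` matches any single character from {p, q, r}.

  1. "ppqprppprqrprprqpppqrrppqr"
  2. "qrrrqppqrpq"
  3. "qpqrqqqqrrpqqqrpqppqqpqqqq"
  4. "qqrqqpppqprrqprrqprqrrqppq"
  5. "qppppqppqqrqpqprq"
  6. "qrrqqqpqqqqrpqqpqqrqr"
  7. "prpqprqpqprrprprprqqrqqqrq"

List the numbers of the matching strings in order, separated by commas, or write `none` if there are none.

1 → no match — must start with "q"
2 → match
3 → match
4 → match
5 → match
6 → no match
7 → no match — must start with "q"

2, 3, 4, 5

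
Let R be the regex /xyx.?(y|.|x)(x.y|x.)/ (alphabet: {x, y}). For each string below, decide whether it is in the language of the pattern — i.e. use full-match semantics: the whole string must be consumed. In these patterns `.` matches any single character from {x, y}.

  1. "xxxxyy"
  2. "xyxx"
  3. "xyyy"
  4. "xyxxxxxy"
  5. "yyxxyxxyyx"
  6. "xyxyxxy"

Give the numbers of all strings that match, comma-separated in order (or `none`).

1 → no match — must start with "xyx"
2 → no match
3 → no match — must start with "xyx"
4 → match
5 → no match — must start with "xyx"
6 → match

4, 6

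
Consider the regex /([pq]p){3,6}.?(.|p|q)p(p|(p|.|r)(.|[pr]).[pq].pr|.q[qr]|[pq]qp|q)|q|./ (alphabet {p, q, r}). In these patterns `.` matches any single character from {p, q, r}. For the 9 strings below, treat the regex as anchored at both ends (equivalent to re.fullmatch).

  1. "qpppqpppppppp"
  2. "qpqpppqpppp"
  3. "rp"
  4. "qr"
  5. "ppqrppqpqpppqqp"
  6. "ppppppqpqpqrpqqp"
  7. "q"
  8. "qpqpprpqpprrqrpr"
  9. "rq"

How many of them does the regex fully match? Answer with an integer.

1 → match
2. "qpqpppqpppp" → match
3. "rp" → no match
4. "qr" → no match
5 → no match
6 → match
7. "q" → match
8 → no match
9. "rq" → no match
Total matched: 4

4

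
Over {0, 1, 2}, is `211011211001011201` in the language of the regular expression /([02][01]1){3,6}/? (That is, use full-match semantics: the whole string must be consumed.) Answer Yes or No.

Yes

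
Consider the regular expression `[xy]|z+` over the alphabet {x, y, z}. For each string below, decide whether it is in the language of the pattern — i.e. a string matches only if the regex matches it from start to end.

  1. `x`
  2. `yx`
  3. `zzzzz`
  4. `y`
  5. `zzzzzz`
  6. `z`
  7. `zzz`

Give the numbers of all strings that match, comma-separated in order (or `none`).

1. `x` → match
2. `yx` → no match
3. `zzzzz` → match
4. `y` → match
5. `zzzzzz` → match
6. `z` → match
7. `zzz` → match

1, 3, 4, 5, 6, 7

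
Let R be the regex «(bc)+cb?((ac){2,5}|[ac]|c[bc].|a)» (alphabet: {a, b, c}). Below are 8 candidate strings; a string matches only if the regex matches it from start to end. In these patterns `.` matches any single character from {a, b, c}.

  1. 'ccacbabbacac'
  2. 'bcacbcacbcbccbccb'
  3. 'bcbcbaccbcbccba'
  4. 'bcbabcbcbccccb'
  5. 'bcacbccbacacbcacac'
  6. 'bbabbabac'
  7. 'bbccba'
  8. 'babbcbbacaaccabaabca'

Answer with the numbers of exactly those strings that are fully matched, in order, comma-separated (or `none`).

none

1 → no match — must start with 'bc'
2 → no match
3 → no match
4 → no match
5 → no match
6 → no match — must start with 'bc'
7 → no match — must start with 'bc'
8 → no match — must start with 'bc'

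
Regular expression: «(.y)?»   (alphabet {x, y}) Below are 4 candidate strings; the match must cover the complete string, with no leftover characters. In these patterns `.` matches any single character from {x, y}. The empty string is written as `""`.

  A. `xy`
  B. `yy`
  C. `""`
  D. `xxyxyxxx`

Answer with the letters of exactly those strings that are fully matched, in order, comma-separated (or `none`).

A, B, C

A → match
B → match
C → match
D → no match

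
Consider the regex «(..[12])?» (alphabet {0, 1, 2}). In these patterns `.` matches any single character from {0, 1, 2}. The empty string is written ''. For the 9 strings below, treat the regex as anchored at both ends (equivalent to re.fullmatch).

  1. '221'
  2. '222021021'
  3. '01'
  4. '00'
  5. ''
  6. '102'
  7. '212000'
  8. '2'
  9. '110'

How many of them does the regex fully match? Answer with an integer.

3

1 → match
2 → no match
3 → no match
4 → no match
5 → match
6 → match
7 → no match
8 → no match
9 → no match
Total matched: 3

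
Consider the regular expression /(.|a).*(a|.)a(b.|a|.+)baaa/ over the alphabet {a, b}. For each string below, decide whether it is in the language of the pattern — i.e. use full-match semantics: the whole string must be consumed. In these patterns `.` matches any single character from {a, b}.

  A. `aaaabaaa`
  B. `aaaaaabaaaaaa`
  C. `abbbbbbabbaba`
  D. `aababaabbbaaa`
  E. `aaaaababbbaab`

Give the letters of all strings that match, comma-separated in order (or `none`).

A → match
B → no match — must end with `baaa`
C → no match — must end with `baaa`
D → match
E → no match — must end with `baaa`

A, D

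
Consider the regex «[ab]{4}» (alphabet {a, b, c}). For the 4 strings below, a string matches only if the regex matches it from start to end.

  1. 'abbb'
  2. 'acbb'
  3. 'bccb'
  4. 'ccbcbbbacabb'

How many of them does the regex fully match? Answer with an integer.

1

1 → match
2 → no match
3 → no match
4 → no match
Total matched: 1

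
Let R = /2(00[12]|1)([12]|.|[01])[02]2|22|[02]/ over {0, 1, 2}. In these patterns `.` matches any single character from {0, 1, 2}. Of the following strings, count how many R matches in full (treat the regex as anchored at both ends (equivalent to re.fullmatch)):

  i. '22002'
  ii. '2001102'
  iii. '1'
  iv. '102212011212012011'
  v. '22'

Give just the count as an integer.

2

i. '22002' → no match
ii. '2001102' → match
iii. '1' → no match
iv → no match
v. '22' → match
Total matched: 2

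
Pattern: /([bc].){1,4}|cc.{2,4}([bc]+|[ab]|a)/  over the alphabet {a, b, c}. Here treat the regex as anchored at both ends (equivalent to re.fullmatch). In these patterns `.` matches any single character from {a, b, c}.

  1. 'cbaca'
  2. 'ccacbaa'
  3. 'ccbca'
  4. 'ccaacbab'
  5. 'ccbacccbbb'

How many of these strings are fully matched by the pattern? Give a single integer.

3

1 → no match
2 → match
3 → match
4 → no match
5 → match
Total matched: 3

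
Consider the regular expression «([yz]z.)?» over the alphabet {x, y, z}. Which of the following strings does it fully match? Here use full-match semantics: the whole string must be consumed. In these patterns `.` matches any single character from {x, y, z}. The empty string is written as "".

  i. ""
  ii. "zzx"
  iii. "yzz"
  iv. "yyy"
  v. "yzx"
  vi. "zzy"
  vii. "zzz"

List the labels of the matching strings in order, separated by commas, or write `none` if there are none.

i, ii, iii, v, vi, vii

i. "" → match
ii. "zzx" → match
iii. "yzz" → match
iv. "yyy" → no match
v. "yzx" → match
vi. "zzy" → match
vii. "zzz" → match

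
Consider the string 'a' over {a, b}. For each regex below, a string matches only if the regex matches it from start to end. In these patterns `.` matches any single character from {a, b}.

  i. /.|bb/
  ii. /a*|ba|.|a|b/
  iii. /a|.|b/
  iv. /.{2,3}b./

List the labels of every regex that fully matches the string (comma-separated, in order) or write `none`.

i → match
ii → match
iii → match
iv → no match

i, ii, iii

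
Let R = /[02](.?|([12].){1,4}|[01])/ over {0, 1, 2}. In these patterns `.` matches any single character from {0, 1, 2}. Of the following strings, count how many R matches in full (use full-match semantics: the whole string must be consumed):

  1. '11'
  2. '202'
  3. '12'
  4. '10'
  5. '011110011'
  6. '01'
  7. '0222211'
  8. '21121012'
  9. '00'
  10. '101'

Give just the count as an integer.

3

1. '11' → no match
2. '202' → no match
3. '12' → no match
4. '10' → no match
5. '011110011' → no match
6. '01' → match
7. '0222211' → match
8. '21121012' → no match
9. '00' → match
10. '101' → no match
Total matched: 3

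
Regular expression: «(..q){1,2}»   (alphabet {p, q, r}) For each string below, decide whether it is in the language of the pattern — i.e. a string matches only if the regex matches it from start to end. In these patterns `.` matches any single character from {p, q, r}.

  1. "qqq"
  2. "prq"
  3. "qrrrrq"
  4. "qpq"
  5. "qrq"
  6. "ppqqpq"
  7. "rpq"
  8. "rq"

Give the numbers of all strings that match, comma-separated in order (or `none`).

1, 2, 4, 5, 6, 7

1 → match
2 → match
3 → no match
4 → match
5 → match
6 → match
7 → match
8 → no match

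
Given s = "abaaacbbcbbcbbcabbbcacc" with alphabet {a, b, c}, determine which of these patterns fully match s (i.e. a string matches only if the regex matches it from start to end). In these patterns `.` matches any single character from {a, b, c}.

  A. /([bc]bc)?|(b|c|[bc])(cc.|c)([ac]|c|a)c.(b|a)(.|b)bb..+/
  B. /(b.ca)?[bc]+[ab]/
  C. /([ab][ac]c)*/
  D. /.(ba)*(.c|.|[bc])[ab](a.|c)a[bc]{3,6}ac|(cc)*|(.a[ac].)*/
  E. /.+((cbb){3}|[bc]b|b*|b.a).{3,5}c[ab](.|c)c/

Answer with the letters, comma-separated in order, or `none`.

E

A → no match
B → no match
C → no match
D → no match
E → match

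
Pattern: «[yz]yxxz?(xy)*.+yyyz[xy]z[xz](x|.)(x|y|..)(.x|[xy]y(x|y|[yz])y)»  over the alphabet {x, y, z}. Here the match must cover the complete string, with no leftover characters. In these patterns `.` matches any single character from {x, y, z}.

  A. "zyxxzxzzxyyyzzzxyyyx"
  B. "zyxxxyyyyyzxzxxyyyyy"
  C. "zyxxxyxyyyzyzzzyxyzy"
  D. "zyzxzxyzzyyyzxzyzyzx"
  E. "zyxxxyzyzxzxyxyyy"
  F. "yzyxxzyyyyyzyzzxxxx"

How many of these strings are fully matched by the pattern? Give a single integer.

A → no match
B → match
C → match
D → no match
E → no match
F → no match
Total matched: 2

2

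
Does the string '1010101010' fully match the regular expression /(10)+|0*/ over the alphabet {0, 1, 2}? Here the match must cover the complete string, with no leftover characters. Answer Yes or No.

Yes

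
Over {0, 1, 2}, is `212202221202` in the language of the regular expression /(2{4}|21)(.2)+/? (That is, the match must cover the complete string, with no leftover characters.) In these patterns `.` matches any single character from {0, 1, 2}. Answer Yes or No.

Yes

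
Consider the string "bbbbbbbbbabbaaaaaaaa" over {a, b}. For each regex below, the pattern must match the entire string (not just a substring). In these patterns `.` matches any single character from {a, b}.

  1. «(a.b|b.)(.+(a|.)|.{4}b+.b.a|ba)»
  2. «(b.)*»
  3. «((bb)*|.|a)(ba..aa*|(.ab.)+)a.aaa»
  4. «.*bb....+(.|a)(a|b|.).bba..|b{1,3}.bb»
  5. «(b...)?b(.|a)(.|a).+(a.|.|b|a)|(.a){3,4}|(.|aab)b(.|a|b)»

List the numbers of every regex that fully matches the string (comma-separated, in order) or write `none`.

1 → match
2 → no match
3 → match
4 → no match
5 → match

1, 3, 5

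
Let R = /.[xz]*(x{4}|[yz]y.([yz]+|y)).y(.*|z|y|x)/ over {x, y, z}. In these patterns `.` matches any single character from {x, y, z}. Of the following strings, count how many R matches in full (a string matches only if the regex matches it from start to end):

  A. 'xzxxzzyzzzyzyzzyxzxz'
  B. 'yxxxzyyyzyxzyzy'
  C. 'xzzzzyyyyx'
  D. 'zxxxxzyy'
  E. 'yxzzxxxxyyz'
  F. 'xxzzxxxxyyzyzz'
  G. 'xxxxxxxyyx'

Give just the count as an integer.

A → match
B → match
C → no match
D → match
E → match
F → match
G → match
Total matched: 6

6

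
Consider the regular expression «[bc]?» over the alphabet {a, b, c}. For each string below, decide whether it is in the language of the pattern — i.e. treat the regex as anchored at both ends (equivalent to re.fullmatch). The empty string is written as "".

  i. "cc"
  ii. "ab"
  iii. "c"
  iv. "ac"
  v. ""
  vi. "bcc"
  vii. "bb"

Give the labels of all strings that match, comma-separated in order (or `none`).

i → no match
ii → no match
iii → match
iv → no match
v → match
vi → no match
vii → no match

iii, v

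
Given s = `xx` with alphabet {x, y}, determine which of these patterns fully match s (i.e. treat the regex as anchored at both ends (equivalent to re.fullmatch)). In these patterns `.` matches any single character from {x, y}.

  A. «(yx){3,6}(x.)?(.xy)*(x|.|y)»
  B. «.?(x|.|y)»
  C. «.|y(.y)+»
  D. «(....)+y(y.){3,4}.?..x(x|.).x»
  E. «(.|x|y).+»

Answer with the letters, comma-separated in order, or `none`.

B, E

A → no match — must start with `yx`
B → match
C → no match
D → no match
E → match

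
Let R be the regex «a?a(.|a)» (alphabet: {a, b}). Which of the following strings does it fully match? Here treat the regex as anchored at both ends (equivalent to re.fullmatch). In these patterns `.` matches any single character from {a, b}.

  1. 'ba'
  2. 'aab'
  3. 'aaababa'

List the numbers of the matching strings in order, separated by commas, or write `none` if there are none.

1 → no match
2 → match
3 → no match

2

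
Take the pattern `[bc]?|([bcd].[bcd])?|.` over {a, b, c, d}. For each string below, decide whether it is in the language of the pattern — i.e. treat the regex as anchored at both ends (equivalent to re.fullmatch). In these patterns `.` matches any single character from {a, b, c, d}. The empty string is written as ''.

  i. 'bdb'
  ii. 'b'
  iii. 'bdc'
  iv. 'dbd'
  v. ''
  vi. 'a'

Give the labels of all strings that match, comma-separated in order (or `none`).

i → match
ii → match
iii → match
iv → match
v → match
vi → match

i, ii, iii, iv, v, vi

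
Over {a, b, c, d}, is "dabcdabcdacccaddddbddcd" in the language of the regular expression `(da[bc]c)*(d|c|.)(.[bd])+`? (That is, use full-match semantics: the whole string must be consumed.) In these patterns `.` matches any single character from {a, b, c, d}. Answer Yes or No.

Yes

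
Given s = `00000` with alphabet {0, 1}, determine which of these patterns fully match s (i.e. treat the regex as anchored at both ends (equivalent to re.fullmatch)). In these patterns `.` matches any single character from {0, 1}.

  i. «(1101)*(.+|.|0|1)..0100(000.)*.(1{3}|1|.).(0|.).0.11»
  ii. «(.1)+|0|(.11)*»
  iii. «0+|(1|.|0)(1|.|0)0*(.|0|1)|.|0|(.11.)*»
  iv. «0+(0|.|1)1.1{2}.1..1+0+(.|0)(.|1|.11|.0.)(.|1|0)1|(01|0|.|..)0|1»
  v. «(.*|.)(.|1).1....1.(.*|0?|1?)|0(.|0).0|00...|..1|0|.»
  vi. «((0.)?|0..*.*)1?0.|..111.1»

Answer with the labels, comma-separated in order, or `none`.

iii, v, vi

i → no match — must end with `11`
ii → no match
iii → match
iv → no match
v → match
vi → match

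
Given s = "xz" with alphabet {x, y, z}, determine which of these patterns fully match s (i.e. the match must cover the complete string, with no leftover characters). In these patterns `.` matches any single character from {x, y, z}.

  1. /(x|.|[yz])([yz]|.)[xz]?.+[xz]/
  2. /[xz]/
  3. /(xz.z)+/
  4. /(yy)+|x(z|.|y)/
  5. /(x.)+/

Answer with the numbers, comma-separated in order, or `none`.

4, 5

1 → no match
2 → no match
3 → no match
4 → match
5 → match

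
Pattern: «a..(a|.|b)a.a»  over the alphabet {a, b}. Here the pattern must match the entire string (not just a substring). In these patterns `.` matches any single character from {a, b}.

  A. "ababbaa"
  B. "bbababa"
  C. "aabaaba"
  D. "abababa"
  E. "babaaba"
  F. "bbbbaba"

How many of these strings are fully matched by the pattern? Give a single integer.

2

A → no match
B → no match — must start with "a"
C → match
D → match
E → no match — must start with "a"
F → no match — must start with "a"
Total matched: 2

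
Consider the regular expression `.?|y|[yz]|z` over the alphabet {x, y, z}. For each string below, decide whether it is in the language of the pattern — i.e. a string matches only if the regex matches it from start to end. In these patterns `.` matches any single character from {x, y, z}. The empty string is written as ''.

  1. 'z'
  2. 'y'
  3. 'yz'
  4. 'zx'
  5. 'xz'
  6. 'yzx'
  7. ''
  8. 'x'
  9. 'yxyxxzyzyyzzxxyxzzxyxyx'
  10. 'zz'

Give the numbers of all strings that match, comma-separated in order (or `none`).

1. 'z' → match
2. 'y' → match
3. 'yz' → no match
4. 'zx' → no match
5. 'xz' → no match
6. 'yzx' → no match
7. '' → match
8. 'x' → match
9 → no match
10. 'zz' → no match

1, 2, 7, 8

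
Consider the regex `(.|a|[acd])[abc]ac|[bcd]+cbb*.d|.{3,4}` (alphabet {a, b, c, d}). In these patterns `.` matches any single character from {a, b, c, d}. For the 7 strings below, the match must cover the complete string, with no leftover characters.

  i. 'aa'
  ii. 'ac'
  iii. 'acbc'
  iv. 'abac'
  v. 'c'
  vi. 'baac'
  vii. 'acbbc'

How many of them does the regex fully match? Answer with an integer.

3

i → no match
ii → no match
iii → match
iv → match
v → no match
vi → match
vii → no match
Total matched: 3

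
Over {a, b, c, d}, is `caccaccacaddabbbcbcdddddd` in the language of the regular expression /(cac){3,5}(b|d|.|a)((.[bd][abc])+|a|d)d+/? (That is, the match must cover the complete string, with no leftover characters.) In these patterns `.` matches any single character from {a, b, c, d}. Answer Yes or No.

Yes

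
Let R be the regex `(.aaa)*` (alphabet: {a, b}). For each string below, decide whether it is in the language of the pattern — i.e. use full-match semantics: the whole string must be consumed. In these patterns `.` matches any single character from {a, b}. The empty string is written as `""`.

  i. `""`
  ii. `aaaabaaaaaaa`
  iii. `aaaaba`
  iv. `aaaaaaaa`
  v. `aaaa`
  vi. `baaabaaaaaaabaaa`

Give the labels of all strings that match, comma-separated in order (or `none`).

i, ii, iv, v, vi

i → match
ii → match
iii → no match
iv → match
v → match
vi → match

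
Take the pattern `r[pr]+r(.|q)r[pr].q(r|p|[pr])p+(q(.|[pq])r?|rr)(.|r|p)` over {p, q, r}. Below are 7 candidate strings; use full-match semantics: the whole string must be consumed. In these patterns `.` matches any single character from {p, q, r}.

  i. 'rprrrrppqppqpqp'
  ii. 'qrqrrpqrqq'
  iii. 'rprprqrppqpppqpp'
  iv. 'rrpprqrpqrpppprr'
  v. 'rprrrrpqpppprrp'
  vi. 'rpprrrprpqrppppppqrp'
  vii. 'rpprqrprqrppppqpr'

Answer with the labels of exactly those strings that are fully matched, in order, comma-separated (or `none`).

i → no match
ii → no match — must start with 'r'
iii → match
iv → no match
v → match
vi → no match
vii → match

iii, v, vii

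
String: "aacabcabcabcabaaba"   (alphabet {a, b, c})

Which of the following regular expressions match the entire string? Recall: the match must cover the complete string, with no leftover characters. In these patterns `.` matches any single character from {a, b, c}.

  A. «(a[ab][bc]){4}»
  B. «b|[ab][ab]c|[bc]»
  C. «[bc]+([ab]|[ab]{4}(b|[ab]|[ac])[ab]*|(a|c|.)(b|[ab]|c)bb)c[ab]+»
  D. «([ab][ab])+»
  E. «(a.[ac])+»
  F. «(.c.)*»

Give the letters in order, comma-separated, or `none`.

A → no match
B → no match
C → no match
D → no match
E → match
F → no match

E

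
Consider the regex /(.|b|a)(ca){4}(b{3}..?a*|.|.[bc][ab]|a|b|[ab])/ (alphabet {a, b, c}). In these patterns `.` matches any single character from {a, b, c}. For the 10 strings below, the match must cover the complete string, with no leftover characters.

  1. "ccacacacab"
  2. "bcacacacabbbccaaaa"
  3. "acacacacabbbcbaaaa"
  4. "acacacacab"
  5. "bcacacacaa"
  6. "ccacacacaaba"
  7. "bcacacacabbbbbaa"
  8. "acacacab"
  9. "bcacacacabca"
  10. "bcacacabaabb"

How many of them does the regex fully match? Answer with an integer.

1 → match
2 → match
3 → match
4 → match
5 → match
6 → match
7 → match
8 → no match
9 → match
10 → no match
Total matched: 8

8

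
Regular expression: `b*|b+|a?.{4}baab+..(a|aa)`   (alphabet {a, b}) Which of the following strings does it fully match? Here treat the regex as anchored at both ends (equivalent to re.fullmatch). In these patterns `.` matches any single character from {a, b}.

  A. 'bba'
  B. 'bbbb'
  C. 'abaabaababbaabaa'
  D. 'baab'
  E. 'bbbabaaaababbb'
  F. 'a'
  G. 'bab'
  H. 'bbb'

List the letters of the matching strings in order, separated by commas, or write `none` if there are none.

B, H

A. 'bba' → no match
B. 'bbbb' → match
C → no match
D. 'baab' → no match
E → no match
F. 'a' → no match
G. 'bab' → no match
H. 'bbb' → match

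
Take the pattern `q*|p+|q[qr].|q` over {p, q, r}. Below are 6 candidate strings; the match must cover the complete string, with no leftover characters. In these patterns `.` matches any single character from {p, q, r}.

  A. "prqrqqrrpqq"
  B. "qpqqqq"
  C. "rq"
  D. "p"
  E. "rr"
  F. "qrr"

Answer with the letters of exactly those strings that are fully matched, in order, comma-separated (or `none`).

A. "prqrqqrrpqq" → no match
B. "qpqqqq" → no match
C. "rq" → no match
D. "p" → match
E. "rr" → no match
F. "qrr" → match

D, F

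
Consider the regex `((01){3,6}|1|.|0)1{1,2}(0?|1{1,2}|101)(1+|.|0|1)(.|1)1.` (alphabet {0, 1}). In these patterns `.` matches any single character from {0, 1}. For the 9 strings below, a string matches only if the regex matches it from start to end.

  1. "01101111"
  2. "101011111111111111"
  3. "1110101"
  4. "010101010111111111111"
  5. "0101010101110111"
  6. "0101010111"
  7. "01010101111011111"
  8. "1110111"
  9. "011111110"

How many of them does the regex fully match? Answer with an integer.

1. "01101111" → match
2 → no match
3. "1110101" → no match
4 → match
5 → match
6. "0101010111" → no match
7 → match
8. "1110111" → match
9. "011111110" → match
Total matched: 6

6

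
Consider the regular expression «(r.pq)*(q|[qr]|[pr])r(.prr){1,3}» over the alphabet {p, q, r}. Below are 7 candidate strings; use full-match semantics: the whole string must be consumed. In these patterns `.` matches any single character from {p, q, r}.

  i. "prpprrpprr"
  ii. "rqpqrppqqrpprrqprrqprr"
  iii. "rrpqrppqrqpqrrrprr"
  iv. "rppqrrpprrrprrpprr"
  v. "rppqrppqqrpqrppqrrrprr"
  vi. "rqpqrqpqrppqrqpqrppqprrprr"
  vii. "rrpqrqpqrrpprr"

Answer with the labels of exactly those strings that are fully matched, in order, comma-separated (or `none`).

i. "prpprrpprr" → match
ii → match
iii → match
iv → match
v → no match
vi → match
vii → match

i, ii, iii, iv, vi, vii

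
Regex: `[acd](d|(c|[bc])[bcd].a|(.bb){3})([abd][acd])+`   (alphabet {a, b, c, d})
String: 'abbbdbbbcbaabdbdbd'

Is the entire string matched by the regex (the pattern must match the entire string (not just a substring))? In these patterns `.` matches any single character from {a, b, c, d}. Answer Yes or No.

No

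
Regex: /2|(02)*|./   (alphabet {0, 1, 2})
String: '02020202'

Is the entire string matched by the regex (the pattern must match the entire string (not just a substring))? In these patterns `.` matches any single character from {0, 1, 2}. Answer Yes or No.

Yes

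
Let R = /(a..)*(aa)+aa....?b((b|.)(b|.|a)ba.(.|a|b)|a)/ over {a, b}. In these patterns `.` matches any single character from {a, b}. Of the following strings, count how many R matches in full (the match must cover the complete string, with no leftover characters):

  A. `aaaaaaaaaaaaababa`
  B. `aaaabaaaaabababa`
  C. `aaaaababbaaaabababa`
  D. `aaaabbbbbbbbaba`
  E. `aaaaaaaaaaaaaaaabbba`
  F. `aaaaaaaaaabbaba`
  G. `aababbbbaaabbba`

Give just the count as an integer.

A → match
B → match
C → match
D → match
E → match
F → match
G → no match
Total matched: 6

6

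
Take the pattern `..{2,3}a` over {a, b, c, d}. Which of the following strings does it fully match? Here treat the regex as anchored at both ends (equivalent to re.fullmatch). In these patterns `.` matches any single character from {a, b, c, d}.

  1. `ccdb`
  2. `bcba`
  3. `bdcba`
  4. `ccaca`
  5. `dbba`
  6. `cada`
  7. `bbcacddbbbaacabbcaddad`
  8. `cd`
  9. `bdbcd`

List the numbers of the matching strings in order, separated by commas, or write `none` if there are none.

1. `ccdb` → no match — must end with `a`
2. `bcba` → match
3. `bdcba` → match
4. `ccaca` → match
5. `dbba` → match
6. `cada` → match
7 → no match — must end with `a`
8. `cd` → no match — must end with `a`
9. `bdbcd` → no match — must end with `a`

2, 3, 4, 5, 6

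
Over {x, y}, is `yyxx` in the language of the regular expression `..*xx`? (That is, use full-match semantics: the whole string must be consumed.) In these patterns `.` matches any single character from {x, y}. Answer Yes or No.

Yes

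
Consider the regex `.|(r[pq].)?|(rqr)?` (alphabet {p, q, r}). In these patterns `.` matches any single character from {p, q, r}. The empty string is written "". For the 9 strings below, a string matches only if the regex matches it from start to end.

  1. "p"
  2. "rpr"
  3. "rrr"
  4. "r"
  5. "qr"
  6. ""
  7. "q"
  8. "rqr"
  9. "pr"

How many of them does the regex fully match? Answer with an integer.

6

1 → match
2 → match
3 → no match
4 → match
5 → no match
6 → match
7 → match
8 → match
9 → no match
Total matched: 6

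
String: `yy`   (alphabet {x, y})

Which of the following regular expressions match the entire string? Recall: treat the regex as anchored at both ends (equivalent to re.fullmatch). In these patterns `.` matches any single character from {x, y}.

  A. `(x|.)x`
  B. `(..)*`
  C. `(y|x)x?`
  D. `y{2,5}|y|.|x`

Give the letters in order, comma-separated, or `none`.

A → no match — must end with `x`
B → match
C → no match
D → match

B, D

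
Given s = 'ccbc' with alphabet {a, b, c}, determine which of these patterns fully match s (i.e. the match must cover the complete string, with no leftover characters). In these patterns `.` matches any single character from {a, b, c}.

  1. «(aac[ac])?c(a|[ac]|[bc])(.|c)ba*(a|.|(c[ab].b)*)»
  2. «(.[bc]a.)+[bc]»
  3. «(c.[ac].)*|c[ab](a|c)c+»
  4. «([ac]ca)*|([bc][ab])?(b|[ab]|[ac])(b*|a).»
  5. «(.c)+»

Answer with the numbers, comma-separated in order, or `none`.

5

1 → no match
2 → no match
3 → no match
4 → no match
5 → match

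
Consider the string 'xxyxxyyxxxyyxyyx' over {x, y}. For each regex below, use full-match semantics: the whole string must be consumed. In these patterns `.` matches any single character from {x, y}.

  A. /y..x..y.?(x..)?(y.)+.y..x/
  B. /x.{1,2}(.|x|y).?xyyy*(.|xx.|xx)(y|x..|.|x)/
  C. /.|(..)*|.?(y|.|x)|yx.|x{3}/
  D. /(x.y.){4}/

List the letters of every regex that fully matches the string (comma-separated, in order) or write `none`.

A → no match — must start with 'y'
B → no match
C → match
D → match

C, D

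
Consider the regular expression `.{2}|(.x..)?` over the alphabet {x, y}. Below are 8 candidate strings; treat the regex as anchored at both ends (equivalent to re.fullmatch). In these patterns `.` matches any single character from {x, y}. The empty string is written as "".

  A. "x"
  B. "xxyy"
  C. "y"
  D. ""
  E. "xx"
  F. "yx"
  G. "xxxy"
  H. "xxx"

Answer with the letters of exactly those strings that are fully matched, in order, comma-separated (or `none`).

B, D, E, F, G

A → no match
B → match
C → no match
D → match
E → match
F → match
G → match
H → no match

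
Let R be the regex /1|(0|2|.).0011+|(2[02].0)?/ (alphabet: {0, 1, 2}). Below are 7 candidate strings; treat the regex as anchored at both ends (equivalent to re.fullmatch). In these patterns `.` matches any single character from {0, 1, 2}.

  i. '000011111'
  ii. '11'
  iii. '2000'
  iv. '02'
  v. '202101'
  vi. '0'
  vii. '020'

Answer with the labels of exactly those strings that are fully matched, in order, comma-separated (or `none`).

i → match
ii → no match
iii → match
iv → no match
v → no match
vi → no match
vii → no match

i, iii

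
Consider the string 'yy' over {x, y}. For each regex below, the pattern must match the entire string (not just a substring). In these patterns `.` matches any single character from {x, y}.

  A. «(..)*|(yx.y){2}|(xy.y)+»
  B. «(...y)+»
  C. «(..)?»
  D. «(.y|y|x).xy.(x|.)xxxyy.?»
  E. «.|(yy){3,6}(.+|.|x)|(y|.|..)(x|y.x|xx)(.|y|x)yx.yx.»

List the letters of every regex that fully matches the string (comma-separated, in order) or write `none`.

A, C

A → match
B → no match
C → match
D → no match
E → no match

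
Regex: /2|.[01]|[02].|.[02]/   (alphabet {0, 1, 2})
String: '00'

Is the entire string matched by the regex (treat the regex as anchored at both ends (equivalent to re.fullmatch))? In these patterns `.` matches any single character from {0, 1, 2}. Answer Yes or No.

Yes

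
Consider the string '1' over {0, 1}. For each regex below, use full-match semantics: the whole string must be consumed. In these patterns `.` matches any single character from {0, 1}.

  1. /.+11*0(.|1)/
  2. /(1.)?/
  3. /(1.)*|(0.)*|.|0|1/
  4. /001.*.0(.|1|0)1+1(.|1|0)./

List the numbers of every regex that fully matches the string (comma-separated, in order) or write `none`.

1 → no match
2 → no match
3 → match
4 → no match — must start with '001'

3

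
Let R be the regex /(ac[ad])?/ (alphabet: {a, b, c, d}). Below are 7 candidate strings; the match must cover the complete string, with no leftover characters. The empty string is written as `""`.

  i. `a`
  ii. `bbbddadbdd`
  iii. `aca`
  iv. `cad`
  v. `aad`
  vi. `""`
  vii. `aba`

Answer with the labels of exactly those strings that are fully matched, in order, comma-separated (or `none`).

iii, vi

i → no match
ii → no match
iii → match
iv → no match
v → no match
vi → match
vii → no match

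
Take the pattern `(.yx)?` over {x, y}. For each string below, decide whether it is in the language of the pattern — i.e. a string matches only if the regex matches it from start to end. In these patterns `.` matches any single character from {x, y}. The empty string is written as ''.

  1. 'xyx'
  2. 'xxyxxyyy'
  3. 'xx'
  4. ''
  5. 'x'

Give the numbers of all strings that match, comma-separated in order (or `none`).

1, 4

1. 'xyx' → match
2. 'xxyxxyyy' → no match
3. 'xx' → no match
4. '' → match
5. 'x' → no match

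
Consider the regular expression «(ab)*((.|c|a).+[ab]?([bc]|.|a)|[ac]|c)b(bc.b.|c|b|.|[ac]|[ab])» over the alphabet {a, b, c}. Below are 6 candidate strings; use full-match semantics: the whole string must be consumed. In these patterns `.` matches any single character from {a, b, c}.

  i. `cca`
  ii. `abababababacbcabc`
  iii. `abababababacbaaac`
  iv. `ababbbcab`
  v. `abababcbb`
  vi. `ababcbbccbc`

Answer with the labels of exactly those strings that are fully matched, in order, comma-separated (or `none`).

ii, v, vi

i. `cca` → no match
ii → match
iii → no match
iv. `ababbbcab` → no match
v. `abababcbb` → match
vi. `ababcbbccbc` → match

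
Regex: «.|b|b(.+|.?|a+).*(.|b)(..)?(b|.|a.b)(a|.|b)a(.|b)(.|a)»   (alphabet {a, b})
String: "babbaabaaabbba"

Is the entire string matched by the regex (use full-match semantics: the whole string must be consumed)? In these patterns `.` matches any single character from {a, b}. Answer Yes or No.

No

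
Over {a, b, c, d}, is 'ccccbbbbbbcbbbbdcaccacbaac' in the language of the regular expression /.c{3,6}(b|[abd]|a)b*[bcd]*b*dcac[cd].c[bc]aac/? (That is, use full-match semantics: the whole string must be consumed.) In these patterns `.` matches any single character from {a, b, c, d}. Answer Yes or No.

Yes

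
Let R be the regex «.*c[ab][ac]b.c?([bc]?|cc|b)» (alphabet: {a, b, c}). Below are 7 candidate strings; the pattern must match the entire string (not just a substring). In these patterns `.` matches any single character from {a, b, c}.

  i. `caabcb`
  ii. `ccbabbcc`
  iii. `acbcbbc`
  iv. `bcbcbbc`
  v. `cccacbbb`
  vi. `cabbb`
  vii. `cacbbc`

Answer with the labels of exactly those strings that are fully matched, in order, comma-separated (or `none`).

i, ii, iii, iv, v, vii

i → match
ii → match
iii → match
iv → match
v → match
vi → no match
vii → match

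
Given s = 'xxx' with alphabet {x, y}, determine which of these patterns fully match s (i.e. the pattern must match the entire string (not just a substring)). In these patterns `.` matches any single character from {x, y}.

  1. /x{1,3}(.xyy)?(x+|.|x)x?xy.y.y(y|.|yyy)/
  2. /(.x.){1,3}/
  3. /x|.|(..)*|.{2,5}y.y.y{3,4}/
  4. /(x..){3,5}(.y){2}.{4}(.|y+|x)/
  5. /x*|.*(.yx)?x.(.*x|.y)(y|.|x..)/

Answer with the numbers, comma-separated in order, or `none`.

2, 5

1 → no match
2 → match
3 → no match
4 → no match
5 → match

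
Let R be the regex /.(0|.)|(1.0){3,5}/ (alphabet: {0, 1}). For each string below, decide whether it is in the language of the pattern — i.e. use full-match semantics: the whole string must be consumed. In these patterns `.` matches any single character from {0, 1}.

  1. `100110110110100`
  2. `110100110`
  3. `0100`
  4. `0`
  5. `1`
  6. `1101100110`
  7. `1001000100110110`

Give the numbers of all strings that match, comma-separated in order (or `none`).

1 → match
2 → match
3 → no match
4 → no match
5 → no match
6 → no match
7 → no match

1, 2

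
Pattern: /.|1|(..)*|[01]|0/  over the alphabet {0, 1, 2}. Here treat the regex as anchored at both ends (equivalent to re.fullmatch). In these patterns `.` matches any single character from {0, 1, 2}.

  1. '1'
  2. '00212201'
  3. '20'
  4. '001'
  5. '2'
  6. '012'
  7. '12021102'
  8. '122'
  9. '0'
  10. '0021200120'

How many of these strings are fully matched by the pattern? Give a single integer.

7

1 → match
2 → match
3 → match
4 → no match
5 → match
6 → no match
7 → match
8 → no match
9 → match
10 → match
Total matched: 7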